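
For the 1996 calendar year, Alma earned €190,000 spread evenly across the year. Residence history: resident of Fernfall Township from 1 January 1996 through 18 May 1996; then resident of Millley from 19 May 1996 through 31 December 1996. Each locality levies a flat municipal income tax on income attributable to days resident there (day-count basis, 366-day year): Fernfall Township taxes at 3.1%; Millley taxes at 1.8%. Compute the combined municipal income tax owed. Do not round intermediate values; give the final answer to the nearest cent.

€4,358.06

Fernfall Township, 1 January – 18 May 1996: 139 days → €190,000 × 3.1% × 139/366 = €2,236.9126
Millley, 19 May – 31 December 1996: 227 days → €190,000 × 1.8% × 227/366 = €2,121.1475
Total = €4,358.0601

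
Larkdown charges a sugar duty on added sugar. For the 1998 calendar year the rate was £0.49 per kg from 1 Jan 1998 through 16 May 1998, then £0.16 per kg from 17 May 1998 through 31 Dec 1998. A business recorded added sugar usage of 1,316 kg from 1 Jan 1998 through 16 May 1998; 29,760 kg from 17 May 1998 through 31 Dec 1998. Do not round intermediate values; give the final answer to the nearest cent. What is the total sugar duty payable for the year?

£5,406.44

1 Jan – 16 May 1998: 1,316 kg at £0.49/kg → £644.84
17 May – 31 Dec 1998: 29,760 kg at £0.16/kg → £4,761.60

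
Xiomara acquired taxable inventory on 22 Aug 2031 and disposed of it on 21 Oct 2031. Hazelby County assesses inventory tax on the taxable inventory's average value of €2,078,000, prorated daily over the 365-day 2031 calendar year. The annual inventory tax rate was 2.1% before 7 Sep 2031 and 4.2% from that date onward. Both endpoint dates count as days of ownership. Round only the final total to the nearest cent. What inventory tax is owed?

22 Aug – 6 Sep 2031: 16 days at 2.1% → €2,078,000 × 2.1% × 16/365 = €1,912.8986
7 Sep – 21 Oct 2031: 45 days at 4.2% → €2,078,000 × 4.2% × 45/365 = €10,760.0548
Total = €12,672.9534

€12,672.95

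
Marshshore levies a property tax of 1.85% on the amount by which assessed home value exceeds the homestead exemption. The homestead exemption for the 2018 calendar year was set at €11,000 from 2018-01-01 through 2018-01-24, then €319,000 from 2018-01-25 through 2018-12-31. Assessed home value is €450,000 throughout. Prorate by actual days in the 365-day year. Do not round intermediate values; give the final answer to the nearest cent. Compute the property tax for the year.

€2,798.16

2018-01-01 to 2018-01-24: 24 days, exemption €11,000 → (€450,000 − €11,000) × 1.85% × 24/365 = €534.0164
2018-01-25 to 2018-12-31: 341 days, exemption €319,000 → (€450,000 − €319,000) × 1.85% × 341/365 = €2,264.1466
Total = €2,798.1630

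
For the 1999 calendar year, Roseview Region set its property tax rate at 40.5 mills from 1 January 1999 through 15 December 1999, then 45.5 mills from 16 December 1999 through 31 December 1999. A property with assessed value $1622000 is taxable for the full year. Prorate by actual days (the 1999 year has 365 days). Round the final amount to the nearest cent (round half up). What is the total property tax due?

1 January – 15 December 1999: 349 days at 40.5 mills → $1622000 × 4.05% × 349/365 = $62811.3945
16 December – 31 December 1999: 16 days at 45.5 mills → $1622000 × 4.55% × 16/365 = $3235.1123
Total = $66046.5068

$66046.51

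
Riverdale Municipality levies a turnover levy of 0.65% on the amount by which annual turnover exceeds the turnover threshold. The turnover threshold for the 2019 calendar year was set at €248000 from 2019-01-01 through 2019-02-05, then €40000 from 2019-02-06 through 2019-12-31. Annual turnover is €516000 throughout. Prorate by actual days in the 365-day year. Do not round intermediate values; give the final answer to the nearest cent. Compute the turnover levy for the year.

€2960.65

2019-01-01 to 2019-02-05: 36 days, exemption €248000 → (€516000 − €248000) × 0.65% × 36/365 = €171.8137
2019-02-06 to 2019-12-31: 329 days, exemption €40000 → (€516000 − €40000) × 0.65% × 329/365 = €2788.8384
Total = €2960.6521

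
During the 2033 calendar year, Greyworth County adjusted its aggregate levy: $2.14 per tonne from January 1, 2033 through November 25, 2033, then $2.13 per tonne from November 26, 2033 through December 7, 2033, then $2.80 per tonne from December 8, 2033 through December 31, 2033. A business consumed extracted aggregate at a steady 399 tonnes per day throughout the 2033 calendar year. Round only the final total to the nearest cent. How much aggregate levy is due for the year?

January 1 – November 25, 2033: 329 days × 399 tonnes/day = 131,271 tonnes at $2.14/tonne → $280,919.94
November 26 – December 7, 2033: 12 days × 399 tonnes/day = 4,788 tonnes at $2.13/tonne → $10,198.44
December 8 – December 31, 2033: 24 days × 399 tonnes/day = 9,576 tonnes at $2.80/tonne → $26,812.80

$317,931.18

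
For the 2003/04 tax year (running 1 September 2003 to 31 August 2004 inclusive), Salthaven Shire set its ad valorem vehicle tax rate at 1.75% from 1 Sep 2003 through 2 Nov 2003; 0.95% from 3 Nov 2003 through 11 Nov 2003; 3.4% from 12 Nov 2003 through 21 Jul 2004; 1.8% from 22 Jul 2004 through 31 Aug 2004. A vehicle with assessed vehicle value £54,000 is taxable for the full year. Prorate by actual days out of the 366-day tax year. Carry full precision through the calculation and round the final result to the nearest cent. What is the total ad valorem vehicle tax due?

1 Sep – 2 Nov 2003: 63 days at 1.75% → £54,000 × 1.75% × 63/366 = £162.6639
3 Nov – 11 Nov 2003: 9 days at 0.95% → £54,000 × 0.95% × 9/366 = £12.6148
12 Nov 2003 – 21 Jul 2004: 253 days at 3.4% → £54,000 × 3.4% × 253/366 = £1,269.1475
22 Jul – 31 Aug 2004: 41 days at 1.8% → £54,000 × 1.8% × 41/366 = £108.8852
Total = £1,553.3115

£1,553.31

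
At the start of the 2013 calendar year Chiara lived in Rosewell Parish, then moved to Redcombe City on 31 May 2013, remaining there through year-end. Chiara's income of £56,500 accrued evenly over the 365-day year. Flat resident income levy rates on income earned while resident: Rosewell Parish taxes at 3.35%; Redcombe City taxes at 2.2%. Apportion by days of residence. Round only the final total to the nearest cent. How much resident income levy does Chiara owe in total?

£1,510.02

Rosewell Parish, 1 January – 30 May 2013: 150 days → £56,500 × 3.35% × 150/365 = £777.8425
Redcombe City, 31 May – 31 December 2013: 215 days → £56,500 × 2.2% × 215/365 = £732.1781
Total = £1,510.0205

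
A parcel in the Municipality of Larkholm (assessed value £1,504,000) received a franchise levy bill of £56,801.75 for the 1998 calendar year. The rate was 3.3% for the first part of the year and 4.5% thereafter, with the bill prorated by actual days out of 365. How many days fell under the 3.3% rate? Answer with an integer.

220 days

Let d = days at the first rate; then 365 − d days at the second rate.
£1,504,000 × [3.3%·d + 4.5%·(365−d)] / 365 = £56,801.75
Solving gives d = 220, so the new rate took effect on 9 Aug 1998.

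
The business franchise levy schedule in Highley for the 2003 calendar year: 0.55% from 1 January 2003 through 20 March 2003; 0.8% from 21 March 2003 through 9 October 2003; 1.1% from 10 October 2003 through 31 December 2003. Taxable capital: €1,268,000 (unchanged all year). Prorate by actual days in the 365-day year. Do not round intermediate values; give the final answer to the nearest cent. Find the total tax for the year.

1 January – 20 March 2003: 79 days at 0.55% → €1,268,000 × 0.55% × 79/365 = €1,509.4411
21 March – 9 October 2003: 203 days at 0.8% → €1,268,000 × 0.8% × 203/365 = €5,641.7315
10 October – 31 December 2003: 83 days at 1.1% → €1,268,000 × 1.1% × 83/365 = €3,171.7370
Total = €10,322.9096

€10,322.91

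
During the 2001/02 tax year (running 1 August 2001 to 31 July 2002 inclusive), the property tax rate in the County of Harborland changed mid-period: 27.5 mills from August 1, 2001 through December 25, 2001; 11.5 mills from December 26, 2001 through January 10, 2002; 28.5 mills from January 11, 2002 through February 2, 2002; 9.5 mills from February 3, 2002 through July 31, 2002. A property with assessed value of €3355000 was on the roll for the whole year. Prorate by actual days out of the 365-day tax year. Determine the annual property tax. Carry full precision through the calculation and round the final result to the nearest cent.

August 1 – December 25, 2001: 147 days at 27.5 mills → €3355000 × 2.75% × 147/365 = €37157.7740
December 26, 2001 – January 10, 2002: 16 days at 11.5 mills → €3355000 × 1.15% × 16/365 = €1691.2877
January 11 – February 2, 2002: 23 days at 28.5 mills → €3355000 × 2.85% × 23/365 = €6025.2123
February 3 – July 31, 2002: 179 days at 9.5 mills → €3355000 × 0.95% × 179/365 = €15630.6233
Total = €60504.8973

€60504.90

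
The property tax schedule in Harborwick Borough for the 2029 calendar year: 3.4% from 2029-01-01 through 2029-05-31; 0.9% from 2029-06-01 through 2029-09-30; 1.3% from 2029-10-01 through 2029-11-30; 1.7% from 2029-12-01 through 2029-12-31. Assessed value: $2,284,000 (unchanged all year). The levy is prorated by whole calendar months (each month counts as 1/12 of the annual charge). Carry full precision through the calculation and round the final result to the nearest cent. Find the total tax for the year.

$47,393.00

2029-01-01 to 2029-05-31: 5 months at 3.4% → $2,284,000 × 3.4% × 5/12 = $32,356.6667
2029-06-01 to 2029-09-30: 4 months at 0.9% → $2,284,000 × 0.9% × 4/12 = $6,852.0000
2029-10-01 to 2029-11-30: 2 months at 1.3% → $2,284,000 × 1.3% × 2/12 = $4,948.6667
2029-12-01 to 2029-12-31: 1 month at 1.7% → $2,284,000 × 1.7% × 1/12 = $3,235.6667
Total = $47,393.0000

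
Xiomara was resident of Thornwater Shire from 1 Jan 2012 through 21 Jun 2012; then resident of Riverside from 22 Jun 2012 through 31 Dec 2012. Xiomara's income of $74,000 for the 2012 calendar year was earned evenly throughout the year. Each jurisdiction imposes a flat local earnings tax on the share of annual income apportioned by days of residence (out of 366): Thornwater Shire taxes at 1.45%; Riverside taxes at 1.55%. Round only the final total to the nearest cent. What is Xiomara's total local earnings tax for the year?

Thornwater Shire, 1 Jan – 21 Jun 2012: 173 days → $74,000 × 1.45% × 173/366 = $507.1831
Riverside, 22 Jun – 31 Dec 2012: 193 days → $74,000 × 1.55% × 193/366 = $604.8388
Total = $1,112.0219

$1,112.02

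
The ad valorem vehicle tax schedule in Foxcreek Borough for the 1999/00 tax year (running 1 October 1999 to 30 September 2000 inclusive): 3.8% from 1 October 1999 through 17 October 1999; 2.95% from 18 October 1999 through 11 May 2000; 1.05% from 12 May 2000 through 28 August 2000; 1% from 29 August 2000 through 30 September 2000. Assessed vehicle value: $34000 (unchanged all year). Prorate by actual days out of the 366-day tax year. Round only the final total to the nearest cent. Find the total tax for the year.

$764.26

1 October – 17 October 1999: 17 days at 3.8% → $34000 × 3.8% × 17/366 = $60.0109
18 October 1999 – 11 May 2000: 207 days at 2.95% → $34000 × 2.95% × 207/366 = $567.2705
12 May – 28 August 2000: 109 days at 1.05% → $34000 × 1.05% × 109/366 = $106.3197
29 August – 30 September 2000: 33 days at 1% → $34000 × 1% × 33/366 = $30.6557
Total = $764.2568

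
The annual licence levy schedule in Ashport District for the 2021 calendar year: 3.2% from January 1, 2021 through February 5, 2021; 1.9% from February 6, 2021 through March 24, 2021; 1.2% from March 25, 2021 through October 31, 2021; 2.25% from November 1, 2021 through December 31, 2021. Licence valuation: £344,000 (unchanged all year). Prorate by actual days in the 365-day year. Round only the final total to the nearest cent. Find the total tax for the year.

January 1 – February 5, 2021: 36 days at 3.2% → £344,000 × 3.2% × 36/365 = £1,085.7205
February 6 – March 24, 2021: 47 days at 1.9% → £344,000 × 1.9% × 47/365 = £841.6219
March 25 – October 31, 2021: 221 days at 1.2% → £344,000 × 1.2% × 221/365 = £2,499.4192
November 1 – December 31, 2021: 61 days at 2.25% → £344,000 × 2.25% × 61/365 = £1,293.5342
Total = £5,720.2959

£5,720.30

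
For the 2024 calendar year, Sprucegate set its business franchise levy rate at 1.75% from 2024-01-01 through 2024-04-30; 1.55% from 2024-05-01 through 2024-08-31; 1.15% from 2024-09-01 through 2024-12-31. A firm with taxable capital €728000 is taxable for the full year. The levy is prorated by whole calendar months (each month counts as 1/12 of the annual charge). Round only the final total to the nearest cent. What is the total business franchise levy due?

2024-01-01 to 2024-04-30: 4 months at 1.75% → €728000 × 1.75% × 4/12 = €4246.6667
2024-05-01 to 2024-08-31: 4 months at 1.55% → €728000 × 1.55% × 4/12 = €3761.3333
2024-09-01 to 2024-12-31: 4 months at 1.15% → €728000 × 1.15% × 4/12 = €2790.6667
Total = €10798.6667

€10798.67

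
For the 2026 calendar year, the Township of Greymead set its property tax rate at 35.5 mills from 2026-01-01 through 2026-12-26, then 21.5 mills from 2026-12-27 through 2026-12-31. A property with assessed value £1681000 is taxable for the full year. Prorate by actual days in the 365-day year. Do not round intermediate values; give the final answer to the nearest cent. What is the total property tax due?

£59353.12

2026-01-01 to 2026-12-26: 360 days at 35.5 mills → £1681000 × 3.55% × 360/365 = £58858.0274
2026-12-27 to 2026-12-31: 5 days at 21.5 mills → £1681000 × 2.15% × 5/365 = £495.0890
Total = £59353.1164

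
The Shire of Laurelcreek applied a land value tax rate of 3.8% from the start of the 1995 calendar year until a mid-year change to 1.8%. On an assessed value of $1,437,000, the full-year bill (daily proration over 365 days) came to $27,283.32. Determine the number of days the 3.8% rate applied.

18 days

Let d = days at the first rate; then 365 − d days at the second rate.
$1,437,000 × [3.8%·d + 1.8%·(365−d)] / 365 = $27,283.32
Solving gives d = 18, so the new rate took effect on 19 January 1995.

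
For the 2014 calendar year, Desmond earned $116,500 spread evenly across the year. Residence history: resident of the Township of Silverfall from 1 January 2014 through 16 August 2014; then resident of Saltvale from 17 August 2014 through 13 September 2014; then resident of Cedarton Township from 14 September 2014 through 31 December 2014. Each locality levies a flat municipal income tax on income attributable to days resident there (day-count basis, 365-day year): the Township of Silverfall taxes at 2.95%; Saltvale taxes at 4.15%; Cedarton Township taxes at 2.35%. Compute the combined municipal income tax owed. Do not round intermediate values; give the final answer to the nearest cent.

The Township of Silverfall, 1 January – 16 August 2014: 228 days → $116,500 × 2.95% × 228/365 = $2,146.7918
Saltvale, 17 August – 13 September 2014: 28 days → $116,500 × 4.15% × 28/365 = $370.8849
Cedarton Township, 14 September – 31 December 2014: 109 days → $116,500 × 2.35% × 109/365 = $817.5747
Total = $3,335.2514

$3,335.25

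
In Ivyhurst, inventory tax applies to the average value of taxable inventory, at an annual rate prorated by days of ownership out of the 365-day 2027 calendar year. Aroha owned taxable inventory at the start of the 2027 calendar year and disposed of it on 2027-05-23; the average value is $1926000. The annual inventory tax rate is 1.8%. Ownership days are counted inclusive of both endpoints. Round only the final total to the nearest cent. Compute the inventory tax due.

Days held (2027-01-01 to 2027-05-23): 143 out of 365
Tax = $1926000 × 1.8% × 143/365 = $13582.2575

$13582.26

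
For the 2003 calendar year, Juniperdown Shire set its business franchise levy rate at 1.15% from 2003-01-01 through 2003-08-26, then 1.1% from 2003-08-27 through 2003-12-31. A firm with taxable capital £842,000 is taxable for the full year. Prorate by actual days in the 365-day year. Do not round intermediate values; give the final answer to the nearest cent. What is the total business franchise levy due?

2003-01-01 to 2003-08-26: 238 days at 1.15% → £842,000 × 1.15% × 238/365 = £6,313.8466
2003-08-27 to 2003-12-31: 127 days at 1.1% → £842,000 × 1.1% × 127/365 = £3,222.6685
Total = £9,536.5151

£9,536.52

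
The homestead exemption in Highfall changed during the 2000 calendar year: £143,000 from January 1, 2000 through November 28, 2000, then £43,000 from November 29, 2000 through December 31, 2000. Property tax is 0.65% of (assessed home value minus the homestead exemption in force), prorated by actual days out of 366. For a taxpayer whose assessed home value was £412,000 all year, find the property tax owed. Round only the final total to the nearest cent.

January 1 – November 28, 2000: 333 days, exemption £143,000 → (£412,000 − £143,000) × 0.65% × 333/366 = £1,590.8484
November 29 – December 31, 2000: 33 days, exemption £43,000 → (£412,000 − £43,000) × 0.65% × 33/366 = £216.2582
Total = £1,807.1066

£1,807.11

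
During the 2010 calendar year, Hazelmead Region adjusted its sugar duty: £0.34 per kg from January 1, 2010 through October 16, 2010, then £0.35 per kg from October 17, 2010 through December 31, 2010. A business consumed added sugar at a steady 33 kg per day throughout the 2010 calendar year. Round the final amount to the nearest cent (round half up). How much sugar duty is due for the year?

£4,120.38

January 1 – October 16, 2010: 289 days × 33 kg/day = 9,537 kg at £0.34/kg → £3,242.58
October 17 – December 31, 2010: 76 days × 33 kg/day = 2,508 kg at £0.35/kg → £877.80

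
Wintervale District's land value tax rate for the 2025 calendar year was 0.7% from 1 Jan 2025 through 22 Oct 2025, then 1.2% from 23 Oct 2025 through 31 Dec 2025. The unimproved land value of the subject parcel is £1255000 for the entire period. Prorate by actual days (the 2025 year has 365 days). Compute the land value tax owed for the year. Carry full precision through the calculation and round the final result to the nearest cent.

1 Jan – 22 Oct 2025: 295 days at 0.7% → £1255000 × 0.7% × 295/365 = £7100.2055
23 Oct – 31 Dec 2025: 70 days at 1.2% → £1255000 × 1.2% × 70/365 = £2888.2192
Total = £9988.4247

£9988.42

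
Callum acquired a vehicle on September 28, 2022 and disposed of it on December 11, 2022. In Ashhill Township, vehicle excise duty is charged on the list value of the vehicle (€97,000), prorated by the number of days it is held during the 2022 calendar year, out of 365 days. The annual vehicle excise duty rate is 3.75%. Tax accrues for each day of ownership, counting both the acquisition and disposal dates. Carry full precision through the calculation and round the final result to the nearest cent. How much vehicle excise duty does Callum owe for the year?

Days held (September 28 – December 11, 2022): 75 out of 365
Tax = €97,000 × 3.75% × 75/365 = €747.4315

€747.43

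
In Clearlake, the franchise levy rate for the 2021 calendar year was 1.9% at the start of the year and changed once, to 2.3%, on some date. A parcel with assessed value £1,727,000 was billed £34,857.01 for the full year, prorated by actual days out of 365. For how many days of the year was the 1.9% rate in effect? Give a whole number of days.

257 days

Let d = days at the first rate; then 365 − d days at the second rate.
£1,727,000 × [1.9%·d + 2.3%·(365−d)] / 365 = £34,857.01
Solving gives d = 257, so the new rate took effect on September 15, 2021.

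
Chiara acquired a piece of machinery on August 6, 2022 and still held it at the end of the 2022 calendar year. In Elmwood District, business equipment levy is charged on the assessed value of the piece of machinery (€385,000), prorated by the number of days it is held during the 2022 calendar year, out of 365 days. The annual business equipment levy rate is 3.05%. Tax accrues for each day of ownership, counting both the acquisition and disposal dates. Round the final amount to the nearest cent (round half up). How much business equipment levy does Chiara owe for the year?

€4,761.34

Days held (August 6 – December 31, 2022): 148 out of 365
Tax = €385,000 × 3.05% × 148/365 = €4,761.3425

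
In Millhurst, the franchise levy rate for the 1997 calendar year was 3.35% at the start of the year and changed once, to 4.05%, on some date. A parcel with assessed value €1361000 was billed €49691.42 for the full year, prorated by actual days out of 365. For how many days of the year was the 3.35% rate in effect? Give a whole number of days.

Let d = days at the first rate; then 365 − d days at the second rate.
€1361000 × [3.35%·d + 4.05%·(365−d)] / 365 = €49691.42
Solving gives d = 208, so the new rate took effect on July 28, 1997.

208 days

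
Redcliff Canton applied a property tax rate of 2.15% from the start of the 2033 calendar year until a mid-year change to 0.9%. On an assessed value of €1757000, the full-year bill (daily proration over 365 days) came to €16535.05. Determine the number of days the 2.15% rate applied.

12 days

Let d = days at the first rate; then 365 − d days at the second rate.
€1757000 × [2.15%·d + 0.9%·(365−d)] / 365 = €16535.05
Solving gives d = 12, so the new rate took effect on 13 January 2033.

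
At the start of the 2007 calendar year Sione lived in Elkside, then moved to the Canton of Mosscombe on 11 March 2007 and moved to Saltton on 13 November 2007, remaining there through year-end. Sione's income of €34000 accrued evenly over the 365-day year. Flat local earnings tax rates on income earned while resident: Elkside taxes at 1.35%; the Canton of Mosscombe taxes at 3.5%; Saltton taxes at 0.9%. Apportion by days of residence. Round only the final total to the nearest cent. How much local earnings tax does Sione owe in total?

Elkside, 1 January – 10 March 2007: 69 days → €34000 × 1.35% × 69/365 = €86.7699
The Canton of Mosscombe, 11 March – 12 November 2007: 247 days → €34000 × 3.5% × 247/365 = €805.2877
Saltton, 13 November – 31 December 2007: 49 days → €34000 × 0.9% × 49/365 = €41.0795
Total = €933.1370

€933.14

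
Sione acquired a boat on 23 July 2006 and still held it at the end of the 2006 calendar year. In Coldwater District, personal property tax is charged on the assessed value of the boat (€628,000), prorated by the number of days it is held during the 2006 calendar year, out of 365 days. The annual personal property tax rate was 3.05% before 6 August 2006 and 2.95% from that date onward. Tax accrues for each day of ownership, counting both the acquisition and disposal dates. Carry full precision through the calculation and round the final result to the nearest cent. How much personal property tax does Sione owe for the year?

23 July – 5 August 2006: 14 days at 3.05% → €628,000 × 3.05% × 14/365 = €734.6740
6 August – 31 December 2006: 148 days at 2.95% → €628,000 × 2.95% × 148/365 = €7,511.9123
Total = €8,246.5863

€8,246.59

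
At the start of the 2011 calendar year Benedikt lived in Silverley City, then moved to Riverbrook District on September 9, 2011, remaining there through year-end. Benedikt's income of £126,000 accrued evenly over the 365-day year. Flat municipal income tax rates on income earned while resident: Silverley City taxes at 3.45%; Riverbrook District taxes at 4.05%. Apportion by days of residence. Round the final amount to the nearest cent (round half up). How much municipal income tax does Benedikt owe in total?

Silverley City, January 1 – September 8, 2011: 251 days → £126,000 × 3.45% × 251/365 = £2,989.3068
Riverbrook District, September 9 – December 31, 2011: 114 days → £126,000 × 4.05% × 114/365 = £1,593.8137
Total = £4,583.1205

£4,583.12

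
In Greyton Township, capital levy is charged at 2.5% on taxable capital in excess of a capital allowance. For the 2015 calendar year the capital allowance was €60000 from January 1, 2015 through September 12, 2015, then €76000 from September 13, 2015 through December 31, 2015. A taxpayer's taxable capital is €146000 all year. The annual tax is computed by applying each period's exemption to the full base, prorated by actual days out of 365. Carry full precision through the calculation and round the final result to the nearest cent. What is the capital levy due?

€2029.45

January 1 – September 12, 2015: 255 days, exemption €60000 → (€146000 − €60000) × 2.5% × 255/365 = €1502.0548
September 13 – December 31, 2015: 110 days, exemption €76000 → (€146000 − €76000) × 2.5% × 110/365 = €527.3973
Total = €2029.4521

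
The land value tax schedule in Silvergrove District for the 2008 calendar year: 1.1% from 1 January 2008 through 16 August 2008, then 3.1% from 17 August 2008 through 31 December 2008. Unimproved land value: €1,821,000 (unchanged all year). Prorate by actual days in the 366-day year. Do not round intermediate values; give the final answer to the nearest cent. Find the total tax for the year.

€33,663.62

1 January – 16 August 2008: 229 days at 1.1% → €1,821,000 × 1.1% × 229/366 = €12,533.0574
17 August – 31 December 2008: 137 days at 3.1% → €1,821,000 × 3.1% × 137/366 = €21,130.5656
Total = €33,663.6230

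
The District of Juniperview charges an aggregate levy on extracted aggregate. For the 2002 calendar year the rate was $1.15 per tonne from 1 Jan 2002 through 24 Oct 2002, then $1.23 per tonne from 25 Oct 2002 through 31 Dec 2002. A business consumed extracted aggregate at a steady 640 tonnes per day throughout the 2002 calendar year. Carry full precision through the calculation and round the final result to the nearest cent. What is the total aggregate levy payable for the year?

1 Jan – 24 Oct 2002: 297 days × 640 tonnes/day = 190,080 tonnes at $1.15/tonne → $218,592.00
25 Oct – 31 Dec 2002: 68 days × 640 tonnes/day = 43,520 tonnes at $1.23/tonne → $53,529.60

$272,121.60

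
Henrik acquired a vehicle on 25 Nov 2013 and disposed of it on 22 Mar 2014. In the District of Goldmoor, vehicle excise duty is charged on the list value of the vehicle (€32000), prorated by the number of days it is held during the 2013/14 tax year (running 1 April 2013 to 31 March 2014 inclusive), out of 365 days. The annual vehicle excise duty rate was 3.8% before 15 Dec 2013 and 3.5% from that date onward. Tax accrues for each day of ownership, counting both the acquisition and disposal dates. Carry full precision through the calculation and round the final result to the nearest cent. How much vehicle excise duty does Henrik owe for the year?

€367.34

25 Nov – 14 Dec 2013: 20 days at 3.8% → €32000 × 3.8% × 20/365 = €66.6301
15 Dec 2013 – 22 Mar 2014: 98 days at 3.5% → €32000 × 3.5% × 98/365 = €300.7123
Total = €367.3425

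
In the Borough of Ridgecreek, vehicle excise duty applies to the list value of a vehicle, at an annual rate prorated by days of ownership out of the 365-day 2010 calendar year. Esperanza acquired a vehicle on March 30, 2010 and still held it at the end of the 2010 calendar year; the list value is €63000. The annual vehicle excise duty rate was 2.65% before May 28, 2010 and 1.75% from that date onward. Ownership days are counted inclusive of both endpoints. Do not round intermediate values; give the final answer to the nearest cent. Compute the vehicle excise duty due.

March 30 – May 27, 2010: 59 days at 2.65% → €63000 × 2.65% × 59/365 = €269.8644
May 28 – December 31, 2010: 218 days at 1.75% → €63000 × 1.75% × 218/365 = €658.4795
Total = €928.3438

€928.34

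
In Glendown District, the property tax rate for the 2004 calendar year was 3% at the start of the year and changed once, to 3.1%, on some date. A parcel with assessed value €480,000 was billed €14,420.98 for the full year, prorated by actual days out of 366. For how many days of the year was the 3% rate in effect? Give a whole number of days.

Let d = days at the first rate; then 366 − d days at the second rate.
€480,000 × [3%·d + 3.1%·(366−d)] / 366 = €14,420.98
Solving gives d = 350, so the new rate took effect on 16 December 2004.

350 days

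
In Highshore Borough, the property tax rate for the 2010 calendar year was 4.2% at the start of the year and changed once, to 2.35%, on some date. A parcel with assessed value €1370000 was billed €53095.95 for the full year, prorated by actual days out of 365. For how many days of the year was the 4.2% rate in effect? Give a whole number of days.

Let d = days at the first rate; then 365 − d days at the second rate.
€1370000 × [4.2%·d + 2.35%·(365−d)] / 365 = €53095.95
Solving gives d = 301, so the new rate took effect on October 29, 2010.

301 days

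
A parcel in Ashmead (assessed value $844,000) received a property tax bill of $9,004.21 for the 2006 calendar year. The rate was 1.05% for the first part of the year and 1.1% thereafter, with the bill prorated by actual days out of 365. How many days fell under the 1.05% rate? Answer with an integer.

242 days

Let d = days at the first rate; then 365 − d days at the second rate.
$844,000 × [1.05%·d + 1.1%·(365−d)] / 365 = $9,004.21
Solving gives d = 242, so the new rate took effect on 31 Aug 2006.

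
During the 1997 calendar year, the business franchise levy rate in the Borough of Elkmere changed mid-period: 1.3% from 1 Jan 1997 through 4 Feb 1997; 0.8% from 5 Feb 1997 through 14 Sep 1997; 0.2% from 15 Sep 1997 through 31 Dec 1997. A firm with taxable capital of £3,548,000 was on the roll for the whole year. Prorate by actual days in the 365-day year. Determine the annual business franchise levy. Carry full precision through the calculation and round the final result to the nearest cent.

£23,786.18

1 Jan – 4 Feb 1997: 35 days at 1.3% → £3,548,000 × 1.3% × 35/365 = £4,422.8493
5 Feb – 14 Sep 1997: 222 days at 0.8% → £3,548,000 × 0.8% × 222/365 = £17,263.6932
15 Sep – 31 Dec 1997: 108 days at 0.2% → £3,548,000 × 0.2% × 108/365 = £2,099.6384
Total = £23,786.1808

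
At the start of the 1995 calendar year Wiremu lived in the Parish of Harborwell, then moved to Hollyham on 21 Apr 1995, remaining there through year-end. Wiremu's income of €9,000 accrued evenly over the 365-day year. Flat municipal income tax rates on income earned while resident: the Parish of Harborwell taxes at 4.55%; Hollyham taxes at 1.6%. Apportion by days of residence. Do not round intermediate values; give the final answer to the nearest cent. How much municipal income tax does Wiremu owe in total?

€224.01

The Parish of Harborwell, 1 Jan – 20 Apr 1995: 110 days → €9,000 × 4.55% × 110/365 = €123.4110
Hollyham, 21 Apr – 31 Dec 1995: 255 days → €9,000 × 1.6% × 255/365 = €100.6027
Total = €224.0137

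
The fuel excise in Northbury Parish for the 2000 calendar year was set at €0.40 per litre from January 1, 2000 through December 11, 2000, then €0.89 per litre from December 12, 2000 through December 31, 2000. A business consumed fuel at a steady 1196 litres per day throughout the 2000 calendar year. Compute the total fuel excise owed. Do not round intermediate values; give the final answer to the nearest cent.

€186,815.20

January 1 – December 11, 2000: 346 days × 1196 litres/day = 413,816 litres at €0.40/litre → €165,526.40
December 12 – December 31, 2000: 20 days × 1196 litres/day = 23,920 litres at €0.89/litre → €21,288.80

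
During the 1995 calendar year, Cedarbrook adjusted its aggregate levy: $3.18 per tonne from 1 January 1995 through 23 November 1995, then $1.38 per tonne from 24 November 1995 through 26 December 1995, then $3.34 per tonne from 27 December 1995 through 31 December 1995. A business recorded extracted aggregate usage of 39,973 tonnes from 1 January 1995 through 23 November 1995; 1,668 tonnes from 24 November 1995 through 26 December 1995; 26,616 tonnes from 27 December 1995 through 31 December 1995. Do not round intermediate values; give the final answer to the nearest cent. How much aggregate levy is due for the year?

1 January – 23 November 1995: 39,973 tonnes at $3.18/tonne → $127,114.14
24 November – 26 December 1995: 1,668 tonnes at $1.38/tonne → $2,301.84
27 December – 31 December 1995: 26,616 tonnes at $3.34/tonne → $88,897.44

$218,313.42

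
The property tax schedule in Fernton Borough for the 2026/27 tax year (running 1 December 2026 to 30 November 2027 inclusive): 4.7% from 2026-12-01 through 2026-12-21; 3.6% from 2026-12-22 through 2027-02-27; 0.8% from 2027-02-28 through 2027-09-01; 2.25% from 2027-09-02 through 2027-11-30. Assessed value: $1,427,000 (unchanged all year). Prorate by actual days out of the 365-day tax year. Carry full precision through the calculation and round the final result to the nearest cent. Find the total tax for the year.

$27,163.82

2026-12-01 to 2026-12-21: 21 days at 4.7% → $1,427,000 × 4.7% × 21/365 = $3,858.7644
2026-12-22 to 2027-02-27: 68 days at 3.6% → $1,427,000 × 3.6% × 68/365 = $9,570.6740
2027-02-28 to 2027-09-01: 186 days at 0.8% → $1,427,000 × 0.8% × 186/365 = $5,817.4685
2027-09-02 to 2027-11-30: 90 days at 2.25% → $1,427,000 × 2.25% × 90/365 = $7,916.9178
Total = $27,163.8247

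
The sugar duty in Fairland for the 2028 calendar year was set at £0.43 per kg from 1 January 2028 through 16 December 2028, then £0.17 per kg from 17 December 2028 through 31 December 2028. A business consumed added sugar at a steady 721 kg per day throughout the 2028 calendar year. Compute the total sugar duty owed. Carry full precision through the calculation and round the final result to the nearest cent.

£110659.08

1 January – 16 December 2028: 351 days × 721 kg/day = 253,071 kg at £0.43/kg → £108820.53
17 December – 31 December 2028: 15 days × 721 kg/day = 10,815 kg at £0.17/kg → £1838.55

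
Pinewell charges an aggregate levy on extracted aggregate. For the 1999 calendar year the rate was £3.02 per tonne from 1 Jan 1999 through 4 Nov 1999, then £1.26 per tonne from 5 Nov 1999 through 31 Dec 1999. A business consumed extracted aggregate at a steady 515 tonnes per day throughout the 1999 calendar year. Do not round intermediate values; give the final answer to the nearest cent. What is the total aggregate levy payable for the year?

£516019.70

1 Jan – 4 Nov 1999: 308 days × 515 tonnes/day = 158,620 tonnes at £3.02/tonne → £479032.40
5 Nov – 31 Dec 1999: 57 days × 515 tonnes/day = 29,355 tonnes at £1.26/tonne → £36987.30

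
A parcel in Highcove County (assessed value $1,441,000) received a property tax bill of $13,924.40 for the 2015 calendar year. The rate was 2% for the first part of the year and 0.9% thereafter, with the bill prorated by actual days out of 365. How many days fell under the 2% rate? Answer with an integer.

Let d = days at the first rate; then 365 − d days at the second rate.
$1,441,000 × [2%·d + 0.9%·(365−d)] / 365 = $13,924.40
Solving gives d = 22, so the new rate took effect on 23 January 2015.

22 days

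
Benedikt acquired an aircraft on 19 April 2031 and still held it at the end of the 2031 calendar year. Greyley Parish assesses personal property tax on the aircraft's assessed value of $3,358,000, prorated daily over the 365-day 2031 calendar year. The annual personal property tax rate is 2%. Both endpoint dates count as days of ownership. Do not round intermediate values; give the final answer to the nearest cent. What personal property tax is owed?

Days held (19 April – 31 December 2031): 257 out of 365
Tax = $3,358,000 × 2% × 257/365 = $47,288.0000

$47,288.00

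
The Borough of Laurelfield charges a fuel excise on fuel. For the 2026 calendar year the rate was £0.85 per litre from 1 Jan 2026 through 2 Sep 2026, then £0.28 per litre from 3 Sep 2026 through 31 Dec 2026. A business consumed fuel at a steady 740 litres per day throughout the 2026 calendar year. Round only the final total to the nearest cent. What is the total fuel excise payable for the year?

1 Jan – 2 Sep 2026: 245 days × 740 litres/day = 181,300 litres at £0.85/litre → £154105.00
3 Sep – 31 Dec 2026: 120 days × 740 litres/day = 88,800 litres at £0.28/litre → £24864.00

£178969.00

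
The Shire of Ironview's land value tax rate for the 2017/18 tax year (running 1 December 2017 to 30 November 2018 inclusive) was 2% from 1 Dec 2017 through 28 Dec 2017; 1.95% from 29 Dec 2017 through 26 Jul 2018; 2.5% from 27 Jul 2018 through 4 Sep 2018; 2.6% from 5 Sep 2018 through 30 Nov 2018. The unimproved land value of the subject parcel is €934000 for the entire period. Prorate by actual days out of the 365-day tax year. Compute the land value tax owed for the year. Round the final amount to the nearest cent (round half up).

1 Dec – 28 Dec 2017: 28 days at 2% → €934000 × 2% × 28/365 = €1432.9863
29 Dec 2017 – 26 Jul 2018: 210 days at 1.95% → €934000 × 1.95% × 210/365 = €10478.7123
27 Jul – 4 Sep 2018: 40 days at 2.5% → €934000 × 2.5% × 40/365 = €2558.9041
5 Sep – 30 Nov 2018: 87 days at 2.6% → €934000 × 2.6% × 87/365 = €5788.2411
Total = €20258.8438

€20258.84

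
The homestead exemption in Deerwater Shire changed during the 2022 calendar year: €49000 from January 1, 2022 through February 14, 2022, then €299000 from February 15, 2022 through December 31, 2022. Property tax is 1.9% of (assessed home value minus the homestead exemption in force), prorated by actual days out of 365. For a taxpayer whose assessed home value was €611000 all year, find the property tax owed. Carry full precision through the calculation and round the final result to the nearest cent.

€6513.62

January 1 – February 14, 2022: 45 days, exemption €49000 → (€611000 − €49000) × 1.9% × 45/365 = €1316.4658
February 15 – December 31, 2022: 320 days, exemption €299000 → (€611000 − €299000) × 1.9% × 320/365 = €5197.1507
Total = €6513.6164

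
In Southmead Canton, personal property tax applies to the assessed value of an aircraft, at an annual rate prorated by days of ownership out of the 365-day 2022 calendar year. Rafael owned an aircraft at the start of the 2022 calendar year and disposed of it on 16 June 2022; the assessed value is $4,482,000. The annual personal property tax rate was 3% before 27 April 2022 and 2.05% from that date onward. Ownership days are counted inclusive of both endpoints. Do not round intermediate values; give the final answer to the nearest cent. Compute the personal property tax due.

1 January – 26 April 2022: 116 days at 3% → $4,482,000 × 3% × 116/365 = $42,732.4932
27 April – 16 June 2022: 51 days at 2.05% → $4,482,000 × 2.05% × 51/365 = $12,838.1671
Total = $55,570.6603

$55,570.66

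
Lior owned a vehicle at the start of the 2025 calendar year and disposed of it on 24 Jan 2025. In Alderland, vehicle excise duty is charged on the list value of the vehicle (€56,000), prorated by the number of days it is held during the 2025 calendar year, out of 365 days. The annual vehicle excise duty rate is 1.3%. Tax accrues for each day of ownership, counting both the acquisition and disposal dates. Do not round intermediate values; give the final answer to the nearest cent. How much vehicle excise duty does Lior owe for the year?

€47.87

Days held (1 Jan – 24 Jan 2025): 24 out of 365
Tax = €56,000 × 1.3% × 24/365 = €47.8685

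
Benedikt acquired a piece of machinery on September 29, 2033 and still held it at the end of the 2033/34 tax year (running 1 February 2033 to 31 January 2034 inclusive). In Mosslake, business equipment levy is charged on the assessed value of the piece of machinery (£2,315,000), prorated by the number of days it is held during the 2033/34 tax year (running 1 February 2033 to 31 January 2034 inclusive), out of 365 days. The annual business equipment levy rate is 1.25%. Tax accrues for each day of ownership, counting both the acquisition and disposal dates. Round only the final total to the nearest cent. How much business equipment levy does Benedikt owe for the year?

£9,910.10

Days held (September 29, 2033 – January 31, 2034): 125 out of 365
Tax = £2,315,000 × 1.25% × 125/365 = £9,910.1027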